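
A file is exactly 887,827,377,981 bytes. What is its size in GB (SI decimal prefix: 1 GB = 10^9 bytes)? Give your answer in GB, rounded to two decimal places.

887.83 GB

887,827,377,981 bytes given.
1 GB = 1,000,000,000 bytes
887,827,377,981 / 1,000,000,000 = 887.83 GB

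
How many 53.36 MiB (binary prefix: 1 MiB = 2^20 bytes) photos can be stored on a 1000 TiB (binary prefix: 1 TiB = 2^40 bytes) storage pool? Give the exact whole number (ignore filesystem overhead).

19,650,974

Capacity: 1000 TiB = 1,099,511,627,776,000 bytes
Per item: 53.36 MiB = 55,952,015.36 bytes
⌊1,099,511,627,776,000 / 55,952,015.36⌋ = 19,650,974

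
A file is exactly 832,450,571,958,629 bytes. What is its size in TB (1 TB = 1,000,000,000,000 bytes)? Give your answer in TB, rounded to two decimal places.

832.45 TB

832,450,571,958,629 bytes given.
1 TB = 1,000,000,000,000 bytes
832,450,571,958,629 / 1,000,000,000,000 = 832.45 TB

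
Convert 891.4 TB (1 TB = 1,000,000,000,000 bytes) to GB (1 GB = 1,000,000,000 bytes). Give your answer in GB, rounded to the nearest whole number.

891.4 TB = 891.4 × 10^12 bytes = 891,400,000,000,000 bytes
1 GB = 1,000,000,000 bytes
891,400,000,000,000 / 1,000,000,000 = 891,400 GB

891,400 GB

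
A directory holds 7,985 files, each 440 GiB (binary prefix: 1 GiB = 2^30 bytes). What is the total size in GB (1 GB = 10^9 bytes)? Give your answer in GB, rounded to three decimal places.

3,772,484.524 GB

Total = 7,985 × 440 GiB = 3,513,400 GiB
= 3,513,400 × 1,073,741,824 bytes = 3,772,484,524,441,600 bytes
1 GB = 1,000,000,000 bytes
3,772,484,524,441,600 / 1,000,000,000 = 3,772,484.524 GB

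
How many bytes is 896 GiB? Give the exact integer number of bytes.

962,072,674,304 bytes

896 × 1,073,741,824 = 962,072,674,304 bytes  (1 GiB = 2^30 bytes)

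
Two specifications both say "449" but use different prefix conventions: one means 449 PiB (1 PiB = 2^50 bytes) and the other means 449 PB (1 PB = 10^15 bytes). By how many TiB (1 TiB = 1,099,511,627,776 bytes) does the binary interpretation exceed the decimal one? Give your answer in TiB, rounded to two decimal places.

51,412.88 TiB

449 PiB = 449 × 1,125,899,906,842,624 = 505,529,058,172,338,176 bytes
449 PB = 449 × 1,000,000,000,000,000 = 449,000,000,000,000,000 bytes
difference = 56,529,058,172,338,176 bytes
56,529,058,172,338,176 / 1,099,511,627,776 = 51,412.88 TiB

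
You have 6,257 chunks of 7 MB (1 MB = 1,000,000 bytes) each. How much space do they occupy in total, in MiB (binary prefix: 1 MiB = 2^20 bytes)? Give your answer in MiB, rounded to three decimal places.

Total = 6,257 × 7 MB = 43,799 MB
= 43,799 × 1,000,000 bytes = 43,799,000,000 bytes
1 MiB = 1,048,576 bytes
43,799,000,000 / 1,048,576 = 41,769.981 MiB

41,769.981 MiB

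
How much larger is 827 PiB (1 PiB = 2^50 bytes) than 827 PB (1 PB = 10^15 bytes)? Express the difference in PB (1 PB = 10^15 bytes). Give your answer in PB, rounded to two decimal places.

104.12 PB

827 PiB = 827 × 1,125,899,906,842,624 = 931,119,222,958,850,048 bytes
827 PB = 827 × 1,000,000,000,000,000 = 827,000,000,000,000,000 bytes
difference = 104,119,222,958,850,048 bytes
104,119,222,958,850,048 / 1,000,000,000,000,000 = 104.12 PB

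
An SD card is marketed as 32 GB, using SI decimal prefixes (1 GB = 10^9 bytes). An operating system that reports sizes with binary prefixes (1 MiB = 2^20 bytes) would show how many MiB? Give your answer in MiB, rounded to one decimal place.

30,517.6 MiB

32 GB = 32 × 10^9 bytes = 32,000,000,000 bytes
1 MiB = 1,048,576 bytes
32,000,000,000 / 1,048,576 = 30,517.6 MiB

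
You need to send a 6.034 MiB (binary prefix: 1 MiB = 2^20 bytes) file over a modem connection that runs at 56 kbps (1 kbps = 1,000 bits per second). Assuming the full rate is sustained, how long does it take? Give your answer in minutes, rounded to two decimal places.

6.034 MiB = 6,327,107.584 bytes = 50,616,860.672 bits
56 kbps = 56,000 bits/s
time = 50,616,860.672 / 56,000 = 903.873 s
903.873 s / 60 = 15.06 minutes

15.06 minutes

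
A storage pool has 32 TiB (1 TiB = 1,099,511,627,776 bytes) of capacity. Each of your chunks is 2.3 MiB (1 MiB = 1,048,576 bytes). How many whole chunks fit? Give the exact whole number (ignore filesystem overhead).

Capacity: 32 TiB = 35,184,372,088,832 bytes
Per item: 2.3 MiB = 2,411,724.8 bytes
⌊35,184,372,088,832 / 2,411,724.8⌋ = 14,588,883

14,588,883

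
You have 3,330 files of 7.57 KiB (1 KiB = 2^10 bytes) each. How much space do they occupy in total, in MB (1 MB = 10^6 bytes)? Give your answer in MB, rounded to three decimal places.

Total = 3,330 × 7.57 KiB = 25208.1 KiB
= 25208.1 × 1,024 bytes = 25,813,094.4 bytes
1 MB = 1,000,000 bytes
25,813,094.4 / 1,000,000 = 25.813 MB

25.813 MB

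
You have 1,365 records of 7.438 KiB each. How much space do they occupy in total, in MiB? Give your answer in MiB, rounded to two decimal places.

Total = 1,365 × 7.438 KiB = 10152.87 KiB
= 10152.87 × 1,024 bytes = 10,396,538.88 bytes
1 MiB = 1,048,576 bytes
10,396,538.88 / 1,048,576 = 9.91 MiB

9.91 MiB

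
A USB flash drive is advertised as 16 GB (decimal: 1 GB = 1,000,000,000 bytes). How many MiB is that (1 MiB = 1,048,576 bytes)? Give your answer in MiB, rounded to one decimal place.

15,258.8 MiB

16 GB = 16 × 10^9 bytes = 16,000,000,000 bytes
1 MiB = 2^20 bytes = 1,048,576 bytes
16,000,000,000 / 1,048,576 = 15,258.8 MiB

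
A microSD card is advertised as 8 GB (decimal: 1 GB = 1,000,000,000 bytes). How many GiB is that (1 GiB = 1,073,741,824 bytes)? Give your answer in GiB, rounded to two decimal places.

8 GB = 8 × 10^9 bytes = 8,000,000,000 bytes
1 GiB = 2^30 bytes = 1,073,741,824 bytes
8,000,000,000 / 1,073,741,824 = 7.45 GiB

7.45 GiB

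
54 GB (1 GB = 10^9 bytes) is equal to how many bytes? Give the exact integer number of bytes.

54 × 1,000,000,000 = 54,000,000,000 bytes

54,000,000,000 bytes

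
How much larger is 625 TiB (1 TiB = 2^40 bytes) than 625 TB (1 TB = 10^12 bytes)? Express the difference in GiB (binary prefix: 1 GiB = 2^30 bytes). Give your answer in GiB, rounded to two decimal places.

625 TiB = 625 × 1,099,511,627,776 = 687,194,767,360,000 bytes
625 TB = 625 × 1,000,000,000,000 = 625,000,000,000,000 bytes
difference = 62,194,767,360,000 bytes
62,194,767,360,000 / 1,073,741,824 = 57,923.39 GiB

57,923.39 GiB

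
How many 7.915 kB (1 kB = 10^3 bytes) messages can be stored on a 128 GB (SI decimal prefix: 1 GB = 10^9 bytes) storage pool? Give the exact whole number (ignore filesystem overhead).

Capacity: 128 GB = 128,000,000,000 bytes
Per item: 7.915 kB = 7,915 bytes
⌊128,000,000,000 / 7,915⌋ = 16,171,825

16,171,825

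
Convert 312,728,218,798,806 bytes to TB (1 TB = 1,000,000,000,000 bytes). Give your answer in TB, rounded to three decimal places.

312,728,218,798,806 bytes given.
1 TB = 10^12 bytes = 1,000,000,000,000 bytes
312,728,218,798,806 / 1,000,000,000,000 = 312.728 TB

312.728 TB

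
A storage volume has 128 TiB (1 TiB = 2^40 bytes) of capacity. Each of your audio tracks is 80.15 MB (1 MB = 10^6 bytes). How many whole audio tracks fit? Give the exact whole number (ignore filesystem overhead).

Capacity: 128 TiB = 140,737,488,355,328 bytes
Per item: 80.15 MB = 80,150,000 bytes
⌊140,737,488,355,328 / 80,150,000⌋ = 1,755,926

1,755,926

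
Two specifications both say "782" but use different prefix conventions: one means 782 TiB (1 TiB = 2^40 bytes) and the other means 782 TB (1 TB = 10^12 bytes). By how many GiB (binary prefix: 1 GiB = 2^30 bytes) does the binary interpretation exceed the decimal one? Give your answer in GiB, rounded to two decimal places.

72,473.75 GiB

782 TiB = 782 × 1,099,511,627,776 = 859,818,092,920,832 bytes
782 TB = 782 × 1,000,000,000,000 = 782,000,000,000,000 bytes
difference = 77,818,092,920,832 bytes
77,818,092,920,832 / 1,073,741,824 = 72,473.75 GiB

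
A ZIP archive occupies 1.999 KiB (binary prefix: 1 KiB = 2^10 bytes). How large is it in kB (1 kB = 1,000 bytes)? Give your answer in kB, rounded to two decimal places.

2.05 kB

1.999 KiB = 1.999 × 2^10 bytes = 2,046.976 bytes
1 kB = 1,000 bytes
2,046.976 / 1,000 = 2.05 kB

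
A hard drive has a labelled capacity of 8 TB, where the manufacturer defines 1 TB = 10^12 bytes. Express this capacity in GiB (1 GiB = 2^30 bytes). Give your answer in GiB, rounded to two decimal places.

8 TB × 1,000,000,000,000 bytes/TB = 8,000,000,000,000 bytes
1 GiB = 1,073,741,824 bytes
8,000,000,000,000 / 1,073,741,824 = 7,450.58 GiB

7,450.58 GiB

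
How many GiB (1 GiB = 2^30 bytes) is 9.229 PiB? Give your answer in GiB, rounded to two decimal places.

9.229 PiB = 9.229 × 2^50 bytes = 10,390,930,240,250,576.896 bytes
1 GiB = 1,073,741,824 bytes
10,390,930,240,250,576.896 / 1,073,741,824 = 9,677,307.90 GiB

9,677,307.90 GiB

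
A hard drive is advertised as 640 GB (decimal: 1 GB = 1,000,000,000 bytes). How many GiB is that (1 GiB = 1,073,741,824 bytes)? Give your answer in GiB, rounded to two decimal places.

640 GB × 1,000,000,000 bytes/GB = 640,000,000,000 bytes
1 GiB = 1,073,741,824 bytes
640,000,000,000 / 1,073,741,824 = 596.05 GiB

596.05 GiB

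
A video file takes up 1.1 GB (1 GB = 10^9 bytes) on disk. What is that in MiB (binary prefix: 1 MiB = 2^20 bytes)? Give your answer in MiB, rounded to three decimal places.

1.1 GB = 1.1 × 10^9 bytes = 1,100,000,000 bytes
1 MiB = 2^20 bytes = 1,048,576 bytes
1,100,000,000 / 1,048,576 = 1,049.042 MiB

1,049.042 MiB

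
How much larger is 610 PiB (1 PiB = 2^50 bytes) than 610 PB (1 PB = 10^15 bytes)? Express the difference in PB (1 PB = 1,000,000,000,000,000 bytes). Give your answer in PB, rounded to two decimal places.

610 PiB = 610 × 1,125,899,906,842,624 = 686,798,943,174,000,640 bytes
610 PB = 610 × 1,000,000,000,000,000 = 610,000,000,000,000,000 bytes
difference = 76,798,943,174,000,640 bytes
76,798,943,174,000,640 / 1,000,000,000,000,000 = 76.80 PB

76.80 PB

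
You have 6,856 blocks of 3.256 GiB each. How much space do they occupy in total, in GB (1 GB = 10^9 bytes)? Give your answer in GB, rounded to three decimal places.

Total = 6,856 × 3.256 GiB = 22323.136 GiB
= 22323.136 × 1,073,741,824 bytes = 23,969,284,766,040.064 bytes
1 GB = 1,000,000,000 bytes
23,969,284,766,040.064 / 1,000,000,000 = 23,969.285 GB

23,969.285 GB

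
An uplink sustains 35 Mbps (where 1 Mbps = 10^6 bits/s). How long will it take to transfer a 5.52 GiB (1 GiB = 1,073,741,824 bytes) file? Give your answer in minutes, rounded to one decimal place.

22.6 minutes

5.52 GiB = 5,927,054,868.48 bytes = 47,416,438,947.84 bits
35 Mbps = 35,000,000 bits/s
time = 47,416,438,947.84 / 35,000,000 = 1,354.76 s
1,354.76 s / 60 = 22.6 minutes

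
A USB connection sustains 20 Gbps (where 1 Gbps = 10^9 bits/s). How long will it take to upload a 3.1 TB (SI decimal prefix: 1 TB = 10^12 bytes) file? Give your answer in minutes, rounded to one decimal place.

3.1 TB = 3,100,000,000,000 bytes = 24,800,000,000,000 bits
20 Gbps = 20,000,000,000 bits/s
time = 24,800,000,000,000 / 20,000,000,000 = 1,240.00 s
1,240.00 s / 60 = 20.7 minutes

20.7 minutes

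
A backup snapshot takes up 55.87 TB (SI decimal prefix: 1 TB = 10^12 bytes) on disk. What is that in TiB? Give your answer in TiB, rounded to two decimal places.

55.87 TB × 1,000,000,000,000 bytes/TB = 55,870,000,000,000 bytes
1 TiB = 1,099,511,627,776 bytes
55,870,000,000,000 / 1,099,511,627,776 = 50.81 TiB

50.81 TiB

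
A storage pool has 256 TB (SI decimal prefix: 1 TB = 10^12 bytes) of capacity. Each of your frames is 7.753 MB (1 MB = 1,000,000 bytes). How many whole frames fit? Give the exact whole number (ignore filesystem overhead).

33,019,476

Capacity: 256 TB = 256,000,000,000,000 bytes
Per item: 7.753 MB = 7,753,000 bytes
⌊256,000,000,000,000 / 7,753,000⌋ = 33,019,476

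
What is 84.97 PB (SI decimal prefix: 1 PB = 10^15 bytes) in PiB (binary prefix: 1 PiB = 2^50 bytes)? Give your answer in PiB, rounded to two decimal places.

84.97 PB = 84.97 × 10^15 bytes = 84,970,000,000,000,000 bytes
1 PiB = 1,125,899,906,842,624 bytes
84,970,000,000,000,000 / 1,125,899,906,842,624 = 75.47 PiB

75.47 PiB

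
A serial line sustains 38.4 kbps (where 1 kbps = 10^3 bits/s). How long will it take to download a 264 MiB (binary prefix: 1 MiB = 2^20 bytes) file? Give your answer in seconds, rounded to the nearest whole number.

264 MiB = 276,824,064 bytes = 2,214,592,512 bits
38.4 kbps = 38,400 bits/s
time = 2,214,592,512 / 38,400 = 57,672 s

57,672 seconds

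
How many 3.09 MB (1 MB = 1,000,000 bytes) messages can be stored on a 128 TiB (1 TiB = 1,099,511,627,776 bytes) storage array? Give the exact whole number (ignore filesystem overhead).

Capacity: 128 TiB = 140,737,488,355,328 bytes
Per item: 3.09 MB = 3,090,000 bytes
⌊140,737,488,355,328 / 3,090,000⌋ = 45,546,112

45,546,112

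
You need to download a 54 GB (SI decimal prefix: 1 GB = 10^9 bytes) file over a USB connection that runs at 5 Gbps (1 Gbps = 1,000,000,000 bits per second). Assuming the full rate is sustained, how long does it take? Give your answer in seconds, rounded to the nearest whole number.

54 GB = 54,000,000,000 bytes = 432,000,000,000 bits
5 Gbps = 5,000,000,000 bits/s
time = 432,000,000,000 / 5,000,000,000 = 86 s

86 seconds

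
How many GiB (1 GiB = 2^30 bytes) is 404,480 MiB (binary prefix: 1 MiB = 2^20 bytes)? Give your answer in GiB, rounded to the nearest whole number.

404,480 MiB = 404,480 × 2^20 bytes = 424,128,020,480 bytes
1 GiB = 2^30 bytes = 1,073,741,824 bytes
424,128,020,480 / 1,073,741,824 = 395 GiB

395 GiB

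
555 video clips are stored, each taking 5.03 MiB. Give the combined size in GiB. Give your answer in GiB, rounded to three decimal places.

Total = 555 × 5.03 MiB = 2791.65 MiB
= 2791.65 × 1,048,576 bytes = 2,927,257,190.4 bytes
1 GiB = 1,073,741,824 bytes
2,927,257,190.4 / 1,073,741,824 = 2.726 GiB

2.726 GiB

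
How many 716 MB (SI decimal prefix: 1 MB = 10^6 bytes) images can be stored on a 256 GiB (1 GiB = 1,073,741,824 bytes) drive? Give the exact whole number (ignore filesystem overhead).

Capacity: 256 GiB = 274,877,906,944 bytes
Per item: 716 MB = 716,000,000 bytes
⌊274,877,906,944 / 716,000,000⌋ = 383

383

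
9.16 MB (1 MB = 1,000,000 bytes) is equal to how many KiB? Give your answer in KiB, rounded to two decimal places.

8,945.31 KiB

9.16 MB = 9.16 × 10^6 bytes = 9,160,000 bytes
1 KiB = 2^10 bytes = 1,024 bytes
9,160,000 / 1,024 = 8,945.31 KiB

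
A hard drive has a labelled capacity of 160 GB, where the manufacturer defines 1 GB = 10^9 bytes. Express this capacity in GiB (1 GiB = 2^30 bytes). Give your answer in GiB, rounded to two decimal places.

149.01 GiB

160 GB = 160 × 10^9 bytes = 160,000,000,000 bytes
1 GiB = 2^30 bytes = 1,073,741,824 bytes
160,000,000,000 / 1,073,741,824 = 149.01 GiB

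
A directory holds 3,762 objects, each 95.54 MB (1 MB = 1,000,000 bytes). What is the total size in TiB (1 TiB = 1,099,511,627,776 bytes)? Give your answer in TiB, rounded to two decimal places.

Total = 3,762 × 95.54 MB = 359421.48 MB
= 359421.48 × 1,000,000 bytes = 359,421,480,000 bytes
1 TiB = 1,099,511,627,776 bytes
359,421,480,000 / 1,099,511,627,776 = 0.33 TiB

0.33 TiB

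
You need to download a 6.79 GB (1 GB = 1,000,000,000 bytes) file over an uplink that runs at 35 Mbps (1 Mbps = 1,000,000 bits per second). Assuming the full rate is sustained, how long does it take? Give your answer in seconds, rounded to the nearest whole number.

1,552 seconds

6.79 GB = 6,790,000,000 bytes = 54,320,000,000 bits
35 Mbps = 35,000,000 bits/s
time = 54,320,000,000 / 35,000,000 = 1,552 s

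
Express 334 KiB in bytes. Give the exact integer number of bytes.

334 × 1,024 = 342,016 bytes

342,016 bytes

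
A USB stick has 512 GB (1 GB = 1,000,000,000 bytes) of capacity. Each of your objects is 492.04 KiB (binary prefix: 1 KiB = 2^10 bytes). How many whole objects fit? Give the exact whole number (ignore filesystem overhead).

1,016,177

Capacity: 512 GB = 512,000,000,000 bytes
Per item: 492.04 KiB = 503,848.96 bytes
⌊512,000,000,000 / 503,848.96⌋ = 1,016,177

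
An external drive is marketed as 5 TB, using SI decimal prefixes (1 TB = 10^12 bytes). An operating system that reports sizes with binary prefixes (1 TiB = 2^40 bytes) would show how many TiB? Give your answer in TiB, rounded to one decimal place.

5 TB × 1,000,000,000,000 bytes/TB = 5,000,000,000,000 bytes
1 TiB = 1,099,511,627,776 bytes
5,000,000,000,000 / 1,099,511,627,776 = 4.5 TiB

4.5 TiB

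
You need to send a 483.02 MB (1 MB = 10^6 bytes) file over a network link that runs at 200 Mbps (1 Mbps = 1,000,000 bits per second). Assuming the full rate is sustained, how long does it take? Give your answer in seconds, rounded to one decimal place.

483.02 MB = 483,020,000 bytes = 3,864,160,000 bits
200 Mbps = 200,000,000 bits/s
time = 3,864,160,000 / 200,000,000 = 19.3 s

19.3 seconds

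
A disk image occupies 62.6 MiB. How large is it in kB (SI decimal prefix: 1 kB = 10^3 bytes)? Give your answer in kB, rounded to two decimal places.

65,640.86 kB

62.6 MiB = 62.6 × 2^20 bytes = 65,640,857.6 bytes
1 kB = 1,000 bytes
65,640,857.6 / 1,000 = 65,640.86 kB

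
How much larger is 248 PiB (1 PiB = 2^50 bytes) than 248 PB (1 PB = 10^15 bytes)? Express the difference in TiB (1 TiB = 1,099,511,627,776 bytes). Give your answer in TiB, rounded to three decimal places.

248 PiB = 248 × 1,125,899,906,842,624 = 279,223,176,896,970,752 bytes
248 PB = 248 × 1,000,000,000,000,000 = 248,000,000,000,000,000 bytes
difference = 31,223,176,896,970,752 bytes
31,223,176,896,970,752 / 1,099,511,627,776 = 28,397.314 TiB

28,397.314 TiB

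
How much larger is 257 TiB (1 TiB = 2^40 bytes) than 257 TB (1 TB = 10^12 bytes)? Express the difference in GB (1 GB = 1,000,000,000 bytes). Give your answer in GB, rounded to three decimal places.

25,574.488 GB

257 TiB = 257 × 1,099,511,627,776 = 282,574,488,338,432 bytes
257 TB = 257 × 1,000,000,000,000 = 257,000,000,000,000 bytes
difference = 25,574,488,338,432 bytes
25,574,488,338,432 / 1,000,000,000 = 25,574.488 GB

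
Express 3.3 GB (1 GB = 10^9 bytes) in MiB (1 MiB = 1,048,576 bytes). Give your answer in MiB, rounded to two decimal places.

3.3 GB × 1,000,000,000 bytes/GB = 3,300,000,000 bytes
1 MiB = 1,048,576 bytes
3,300,000,000 / 1,048,576 = 3,147.13 MiB

3,147.13 MiB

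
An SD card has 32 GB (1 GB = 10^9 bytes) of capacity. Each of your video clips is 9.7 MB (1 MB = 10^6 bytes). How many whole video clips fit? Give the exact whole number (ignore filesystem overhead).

3,298

Capacity: 32 GB = 32,000,000,000 bytes
Per item: 9.7 MB = 9,700,000 bytes
⌊32,000,000,000 / 9,700,000⌋ = 3,298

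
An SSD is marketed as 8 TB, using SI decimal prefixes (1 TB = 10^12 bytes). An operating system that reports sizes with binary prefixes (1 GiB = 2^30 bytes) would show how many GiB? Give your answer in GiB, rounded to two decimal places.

8 TB = 8 × 10^12 bytes = 8,000,000,000,000 bytes
1 GiB = 2^30 bytes = 1,073,741,824 bytes
8,000,000,000,000 / 1,073,741,824 = 7,450.58 GiB

7,450.58 GiB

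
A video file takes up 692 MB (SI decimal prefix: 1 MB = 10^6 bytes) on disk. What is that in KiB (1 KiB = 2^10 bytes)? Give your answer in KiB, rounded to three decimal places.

692 MB = 692 × 10^6 bytes = 692,000,000 bytes
1 KiB = 1,024 bytes
692,000,000 / 1,024 = 675,781.250 KiB

675,781.250 KiB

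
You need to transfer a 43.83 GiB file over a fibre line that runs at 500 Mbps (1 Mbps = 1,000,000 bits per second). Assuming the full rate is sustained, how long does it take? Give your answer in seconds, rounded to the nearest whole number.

753 seconds

43.83 GiB = 47,062,104,145.92 bytes = 376,496,833,167.36 bits
500 Mbps = 500,000,000 bits/s
time = 376,496,833,167.36 / 500,000,000 = 753 s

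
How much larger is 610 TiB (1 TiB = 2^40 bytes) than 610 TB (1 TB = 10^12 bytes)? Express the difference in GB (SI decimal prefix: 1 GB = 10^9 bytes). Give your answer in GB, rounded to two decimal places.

60,702.09 GB

610 TiB = 610 × 1,099,511,627,776 = 670,702,092,943,360 bytes
610 TB = 610 × 1,000,000,000,000 = 610,000,000,000,000 bytes
difference = 60,702,092,943,360 bytes
60,702,092,943,360 / 1,000,000,000 = 60,702.09 GB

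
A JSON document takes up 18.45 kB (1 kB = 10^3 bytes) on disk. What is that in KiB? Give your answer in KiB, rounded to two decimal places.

18.02 KiB

18.45 kB = 18.45 × 10^3 bytes = 18,450 bytes
1 KiB = 1,024 bytes
18,450 / 1,024 = 18.02 KiB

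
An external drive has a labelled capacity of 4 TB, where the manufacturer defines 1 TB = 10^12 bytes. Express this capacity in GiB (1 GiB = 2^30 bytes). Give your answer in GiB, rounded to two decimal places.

4 TB = 4 × 10^12 bytes = 4,000,000,000,000 bytes
1 GiB = 1,073,741,824 bytes
4,000,000,000,000 / 1,073,741,824 = 3,725.29 GiB

3,725.29 GiB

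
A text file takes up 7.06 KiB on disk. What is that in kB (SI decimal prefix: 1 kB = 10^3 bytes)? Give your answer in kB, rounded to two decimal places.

7.23 kB

7.06 KiB = 7.06 × 2^10 bytes = 7,229.44 bytes
1 kB = 10^3 bytes = 1,000 bytes
7,229.44 / 1,000 = 7.23 kB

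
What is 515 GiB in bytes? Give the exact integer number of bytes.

552,977,039,360 bytes

515 × 1,073,741,824 = 552,977,039,360 bytes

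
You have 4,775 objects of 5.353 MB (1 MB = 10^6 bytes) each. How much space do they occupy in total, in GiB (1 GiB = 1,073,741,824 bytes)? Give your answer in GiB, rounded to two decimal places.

Total = 4,775 × 5.353 MB = 25560.575 MB
= 25560.575 × 1,000,000 bytes = 25,560,575,000 bytes
1 GiB = 1,073,741,824 bytes
25,560,575,000 / 1,073,741,824 = 23.81 GiB

23.81 GiB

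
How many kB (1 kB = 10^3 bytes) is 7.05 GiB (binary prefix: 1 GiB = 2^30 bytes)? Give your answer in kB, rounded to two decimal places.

7,569,879.86 kB

7.05 GiB = 7.05 × 2^30 bytes = 7,569,879,859.2 bytes
1 kB = 10^3 bytes = 1,000 bytes
7,569,879,859.2 / 1,000 = 7,569,879.86 kB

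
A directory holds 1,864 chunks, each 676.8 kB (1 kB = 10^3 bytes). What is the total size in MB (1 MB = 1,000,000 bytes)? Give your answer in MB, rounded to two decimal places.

Total = 1,864 × 676.8 kB = 1261555.2 kB
= 1261555.2 × 1,000 bytes = 1,261,555,200 bytes
1 MB = 1,000,000 bytes
1,261,555,200 / 1,000,000 = 1,261.56 MB

1,261.56 MB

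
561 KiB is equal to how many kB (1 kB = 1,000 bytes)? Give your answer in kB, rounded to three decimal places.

574.464 kB

561 KiB × 1,024 bytes/KiB = 574,464 bytes
1 kB = 1,000 bytes
574,464 / 1,000 = 574.464 kB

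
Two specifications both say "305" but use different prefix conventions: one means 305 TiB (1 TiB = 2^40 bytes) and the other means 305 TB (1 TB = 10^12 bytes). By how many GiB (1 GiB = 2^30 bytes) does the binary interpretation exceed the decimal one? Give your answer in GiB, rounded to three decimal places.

28,266.615 GiB

305 TiB = 305 × 1,099,511,627,776 = 335,351,046,471,680 bytes
305 TB = 305 × 1,000,000,000,000 = 305,000,000,000,000 bytes
difference = 30,351,046,471,680 bytes
30,351,046,471,680 / 1,073,741,824 = 28,266.615 GiB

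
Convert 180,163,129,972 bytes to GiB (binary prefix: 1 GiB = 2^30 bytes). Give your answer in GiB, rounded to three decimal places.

167.790 GiB

180,163,129,972 bytes given.
1 GiB = 2^30 bytes = 1,073,741,824 bytes
180,163,129,972 / 1,073,741,824 = 167.790 GiB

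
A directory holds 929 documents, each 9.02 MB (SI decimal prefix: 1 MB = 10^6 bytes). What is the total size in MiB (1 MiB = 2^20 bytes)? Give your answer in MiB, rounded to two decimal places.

Total = 929 × 9.02 MB = 8379.58 MB
= 8379.58 × 1,000,000 bytes = 8,379,580,000 bytes
1 MiB = 1,048,576 bytes
8,379,580,000 / 1,048,576 = 7,991.39 MiB

7,991.39 MiB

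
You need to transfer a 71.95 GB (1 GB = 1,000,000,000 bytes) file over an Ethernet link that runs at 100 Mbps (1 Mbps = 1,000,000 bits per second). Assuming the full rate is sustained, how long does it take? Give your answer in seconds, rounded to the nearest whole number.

5,756 seconds

71.95 GB = 71,950,000,000 bytes = 575,600,000,000 bits
100 Mbps = 100,000,000 bits/s
time = 575,600,000,000 / 100,000,000 = 5,756 s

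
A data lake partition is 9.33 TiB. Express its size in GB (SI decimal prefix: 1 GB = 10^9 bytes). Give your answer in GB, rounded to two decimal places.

10,258.44 GB

9.33 TiB × 1,099,511,627,776 bytes/TiB = 10,258,443,487,150.08 bytes
1 GB = 10^9 bytes = 1,000,000,000 bytes
10,258,443,487,150.08 / 1,000,000,000 = 10,258.44 GB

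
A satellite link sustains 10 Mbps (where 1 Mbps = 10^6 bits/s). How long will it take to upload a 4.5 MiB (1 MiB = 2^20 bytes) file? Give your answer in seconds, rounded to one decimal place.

3.8 seconds

4.5 MiB = 4,718,592 bytes = 37,748,736 bits
10 Mbps = 10,000,000 bits/s
time = 37,748,736 / 10,000,000 = 3.8 s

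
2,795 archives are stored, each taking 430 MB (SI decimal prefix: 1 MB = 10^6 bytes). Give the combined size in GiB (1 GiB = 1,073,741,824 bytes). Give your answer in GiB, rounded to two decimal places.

1,119.31 GiB

Total = 2,795 × 430 MB = 1,201,850 MB
= 1,201,850 × 1,000,000 bytes = 1,201,850,000,000 bytes
1 GiB = 1,073,741,824 bytes
1,201,850,000,000 / 1,073,741,824 = 1,119.31 GiB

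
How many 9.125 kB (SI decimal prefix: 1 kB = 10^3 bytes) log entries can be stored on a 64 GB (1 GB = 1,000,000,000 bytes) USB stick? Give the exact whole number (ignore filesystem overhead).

Capacity: 64 GB = 64,000,000,000 bytes
Per item: 9.125 kB = 9,125 bytes
⌊64,000,000,000 / 9,125⌋ = 7,013,698

7,013,698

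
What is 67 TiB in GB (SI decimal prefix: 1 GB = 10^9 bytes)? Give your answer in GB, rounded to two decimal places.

67 TiB = 67 × 2^40 bytes = 73,667,279,060,992 bytes
1 GB = 1,000,000,000 bytes
73,667,279,060,992 / 1,000,000,000 = 73,667.28 GB

73,667.28 GB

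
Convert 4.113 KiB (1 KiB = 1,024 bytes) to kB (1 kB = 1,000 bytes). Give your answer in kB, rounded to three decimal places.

4.212 kB

4.113 KiB = 4.113 × 2^10 bytes = 4,211.712 bytes
1 kB = 1,000 bytes
4,211.712 / 1,000 = 4.212 kB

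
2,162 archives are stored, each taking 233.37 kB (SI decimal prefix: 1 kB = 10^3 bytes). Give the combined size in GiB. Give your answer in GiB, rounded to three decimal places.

0.470 GiB

Total = 2,162 × 233.37 kB = 504545.94 kB
= 504545.94 × 1,000 bytes = 504,545,940 bytes
1 GiB = 1,073,741,824 bytes
504,545,940 / 1,073,741,824 = 0.470 GiB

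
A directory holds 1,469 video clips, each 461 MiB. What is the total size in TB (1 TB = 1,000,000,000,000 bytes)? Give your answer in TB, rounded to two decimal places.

0.71 TB

Total = 1,469 × 461 MiB = 677,209 MiB
= 677,209 × 1,048,576 bytes = 710,105,104,384 bytes
1 TB = 1,000,000,000,000 bytes
710,105,104,384 / 1,000,000,000,000 = 0.71 TB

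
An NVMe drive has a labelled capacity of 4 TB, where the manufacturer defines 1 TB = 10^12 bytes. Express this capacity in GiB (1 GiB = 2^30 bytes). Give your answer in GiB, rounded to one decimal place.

3,725.3 GiB

4 TB × 1,000,000,000,000 bytes/TB = 4,000,000,000,000 bytes
1 GiB = 2^30 bytes = 1,073,741,824 bytes
4,000,000,000,000 / 1,073,741,824 = 3,725.3 GiB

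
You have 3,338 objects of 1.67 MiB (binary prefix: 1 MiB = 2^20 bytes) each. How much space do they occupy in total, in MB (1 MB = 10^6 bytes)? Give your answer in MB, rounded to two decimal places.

5,845.24 MB

Total = 3,338 × 1.67 MiB = 5574.46 MiB
= 5574.46 × 1,048,576 bytes = 5,845,244,968.96 bytes
1 MB = 1,000,000 bytes
5,845,244,968.96 / 1,000,000 = 5,845.24 MB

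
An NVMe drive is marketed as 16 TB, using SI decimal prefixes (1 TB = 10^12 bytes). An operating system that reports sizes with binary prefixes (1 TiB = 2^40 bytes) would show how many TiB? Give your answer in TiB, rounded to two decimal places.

16 TB × 1,000,000,000,000 bytes/TB = 16,000,000,000,000 bytes
1 TiB = 2^40 bytes = 1,099,511,627,776 bytes
16,000,000,000,000 / 1,099,511,627,776 = 14.55 TiB

14.55 TiB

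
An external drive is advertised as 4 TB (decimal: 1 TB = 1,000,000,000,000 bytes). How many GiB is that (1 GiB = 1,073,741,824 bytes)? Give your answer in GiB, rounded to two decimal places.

4 TB = 4 × 10^12 bytes = 4,000,000,000,000 bytes
1 GiB = 1,073,741,824 bytes
4,000,000,000,000 / 1,073,741,824 = 3,725.29 GiB

3,725.29 GiB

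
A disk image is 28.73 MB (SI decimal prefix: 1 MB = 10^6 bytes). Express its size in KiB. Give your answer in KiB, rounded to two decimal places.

28,056.64 KiB

28.73 MB = 28.73 × 10^6 bytes = 28,730,000 bytes
1 KiB = 2^10 bytes = 1,024 bytes
28,730,000 / 1,024 = 28,056.64 KiB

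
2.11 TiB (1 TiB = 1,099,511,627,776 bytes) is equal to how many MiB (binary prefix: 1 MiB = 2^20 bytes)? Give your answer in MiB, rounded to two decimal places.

2.11 TiB × 1,099,511,627,776 bytes/TiB = 2,319,969,534,607.36 bytes
1 MiB = 2^20 bytes = 1,048,576 bytes
2,319,969,534,607.36 / 1,048,576 = 2,212,495.36 MiB

2,212,495.36 MiB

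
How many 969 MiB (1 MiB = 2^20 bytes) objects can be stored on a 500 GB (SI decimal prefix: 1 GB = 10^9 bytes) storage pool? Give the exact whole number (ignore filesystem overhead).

492

Capacity: 500 GB = 500,000,000,000 bytes
Per item: 969 MiB = 1,016,070,144 bytes
⌊500,000,000,000 / 1,016,070,144⌋ = 492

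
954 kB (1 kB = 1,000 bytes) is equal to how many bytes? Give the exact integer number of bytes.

954,000 bytes

954 × 1,000 = 954,000 bytes  (1 kB = 10^3 bytes)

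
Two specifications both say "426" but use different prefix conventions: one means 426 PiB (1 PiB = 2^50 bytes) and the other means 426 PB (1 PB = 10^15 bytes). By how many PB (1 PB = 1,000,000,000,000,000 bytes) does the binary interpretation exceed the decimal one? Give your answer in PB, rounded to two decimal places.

426 PiB = 426 × 1,125,899,906,842,624 = 479,633,360,314,957,824 bytes
426 PB = 426 × 1,000,000,000,000,000 = 426,000,000,000,000,000 bytes
difference = 53,633,360,314,957,824 bytes
53,633,360,314,957,824 / 1,000,000,000,000,000 = 53.63 PB

53.63 PB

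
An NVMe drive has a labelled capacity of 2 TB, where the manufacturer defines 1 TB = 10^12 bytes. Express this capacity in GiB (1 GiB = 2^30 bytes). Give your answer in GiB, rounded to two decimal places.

1,862.65 GiB

2 TB = 2 × 10^12 bytes = 2,000,000,000,000 bytes
1 GiB = 1,073,741,824 bytes
2,000,000,000,000 / 1,073,741,824 = 1,862.65 GiB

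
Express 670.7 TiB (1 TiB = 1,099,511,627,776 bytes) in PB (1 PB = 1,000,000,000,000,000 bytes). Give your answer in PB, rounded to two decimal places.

670.7 TiB × 1,099,511,627,776 bytes/TiB = 737,442,448,749,363.2 bytes
1 PB = 1,000,000,000,000,000 bytes
737,442,448,749,363.2 / 1,000,000,000,000,000 = 0.74 PB

0.74 PB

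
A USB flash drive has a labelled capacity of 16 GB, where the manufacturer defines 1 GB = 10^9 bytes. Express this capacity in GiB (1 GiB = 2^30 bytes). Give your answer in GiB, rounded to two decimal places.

14.90 GiB

16 GB × 1,000,000,000 bytes/GB = 16,000,000,000 bytes
1 GiB = 2^30 bytes = 1,073,741,824 bytes
16,000,000,000 / 1,073,741,824 = 14.90 GiB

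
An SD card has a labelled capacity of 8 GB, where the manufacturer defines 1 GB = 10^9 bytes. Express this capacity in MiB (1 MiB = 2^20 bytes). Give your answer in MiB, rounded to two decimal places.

7,629.39 MiB

8 GB = 8 × 10^9 bytes = 8,000,000,000 bytes
1 MiB = 2^20 bytes = 1,048,576 bytes
8,000,000,000 / 1,048,576 = 7,629.39 MiB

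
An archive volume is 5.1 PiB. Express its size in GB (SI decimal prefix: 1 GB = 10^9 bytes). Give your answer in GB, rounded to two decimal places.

5,742,089.52 GB

5.1 PiB × 1,125,899,906,842,624 bytes/PiB = 5,742,089,524,897,382.4 bytes
1 GB = 10^9 bytes = 1,000,000,000 bytes
5,742,089,524,897,382.4 / 1,000,000,000 = 5,742,089.52 GB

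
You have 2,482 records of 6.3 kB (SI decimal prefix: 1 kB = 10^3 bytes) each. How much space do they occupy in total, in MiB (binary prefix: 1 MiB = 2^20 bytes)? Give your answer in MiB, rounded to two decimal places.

Total = 2,482 × 6.3 kB = 15636.6 kB
= 15636.6 × 1,000 bytes = 15,636,600 bytes
1 MiB = 1,048,576 bytes
15,636,600 / 1,048,576 = 14.91 MiB

14.91 MiB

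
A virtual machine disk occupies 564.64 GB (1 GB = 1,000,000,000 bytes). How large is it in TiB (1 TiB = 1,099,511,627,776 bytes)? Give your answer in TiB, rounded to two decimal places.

564.64 GB = 564.64 × 10^9 bytes = 564,640,000,000 bytes
1 TiB = 2^40 bytes = 1,099,511,627,776 bytes
564,640,000,000 / 1,099,511,627,776 = 0.51 TiB

0.51 TiB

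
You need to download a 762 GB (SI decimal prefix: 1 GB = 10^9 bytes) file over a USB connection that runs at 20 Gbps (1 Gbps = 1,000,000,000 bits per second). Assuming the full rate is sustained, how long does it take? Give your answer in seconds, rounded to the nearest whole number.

305 seconds

762 GB = 762,000,000,000 bytes = 6,096,000,000,000 bits
20 Gbps = 20,000,000,000 bits/s
time = 6,096,000,000,000 / 20,000,000,000 = 305 s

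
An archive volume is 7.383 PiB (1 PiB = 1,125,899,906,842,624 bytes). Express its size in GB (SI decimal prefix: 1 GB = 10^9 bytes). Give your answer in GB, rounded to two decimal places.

7.383 PiB × 1,125,899,906,842,624 bytes/PiB = 8,312,519,012,219,092.992 bytes
1 GB = 10^9 bytes = 1,000,000,000 bytes
8,312,519,012,219,092.992 / 1,000,000,000 = 8,312,519.01 GB

8,312,519.01 GB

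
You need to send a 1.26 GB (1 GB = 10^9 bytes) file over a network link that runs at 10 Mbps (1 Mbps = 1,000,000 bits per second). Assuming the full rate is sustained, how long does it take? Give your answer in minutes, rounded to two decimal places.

1.26 GB = 1,260,000,000 bytes = 10,080,000,000 bits
10 Mbps = 10,000,000 bits/s
time = 10,080,000,000 / 10,000,000 = 1,008.000 s
1,008.000 s / 60 = 16.80 minutes

16.80 minutes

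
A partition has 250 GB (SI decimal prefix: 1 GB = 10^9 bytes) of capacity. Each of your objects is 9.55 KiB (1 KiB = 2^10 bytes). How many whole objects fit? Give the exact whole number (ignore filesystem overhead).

Capacity: 250 GB = 250,000,000,000 bytes
Per item: 9.55 KiB = 9,779.2 bytes
⌊250,000,000,000 / 9,779.2⌋ = 25,564,463

25,564,463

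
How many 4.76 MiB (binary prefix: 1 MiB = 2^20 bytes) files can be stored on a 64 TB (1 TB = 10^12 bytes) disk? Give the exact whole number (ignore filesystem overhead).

Capacity: 64 TB = 64,000,000,000,000 bytes
Per item: 4.76 MiB = 4,991,221.76 bytes
⌊64,000,000,000,000 / 4,991,221.76⌋ = 12,822,511

12,822,511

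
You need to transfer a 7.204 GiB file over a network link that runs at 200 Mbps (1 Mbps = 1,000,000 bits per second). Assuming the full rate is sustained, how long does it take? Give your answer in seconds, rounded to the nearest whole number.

309 seconds

7.204 GiB = 7,735,236,100.096 bytes = 61,881,888,800.768 bits
200 Mbps = 200,000,000 bits/s
time = 61,881,888,800.768 / 200,000,000 = 309 s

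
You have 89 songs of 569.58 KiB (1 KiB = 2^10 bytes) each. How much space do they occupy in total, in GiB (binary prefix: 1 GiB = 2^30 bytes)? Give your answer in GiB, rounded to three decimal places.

Total = 89 × 569.58 KiB = 50692.62 KiB
= 50692.62 × 1,024 bytes = 51,909,242.88 bytes
1 GiB = 1,073,741,824 bytes
51,909,242.88 / 1,073,741,824 = 0.048 GiB

0.048 GiB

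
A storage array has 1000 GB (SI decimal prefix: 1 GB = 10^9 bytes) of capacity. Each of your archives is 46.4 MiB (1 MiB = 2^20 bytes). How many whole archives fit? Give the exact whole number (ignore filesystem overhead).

Capacity: 1000 GB = 1,000,000,000,000 bytes
Per item: 46.4 MiB = 48,653,926.4 bytes
⌊1,000,000,000,000 / 48,653,926.4⌋ = 20,553

20,553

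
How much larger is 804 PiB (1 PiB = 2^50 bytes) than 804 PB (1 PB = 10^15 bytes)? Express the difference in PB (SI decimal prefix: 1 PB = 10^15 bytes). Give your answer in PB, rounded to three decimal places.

804 PiB = 804 × 1,125,899,906,842,624 = 905,223,525,101,469,696 bytes
804 PB = 804 × 1,000,000,000,000,000 = 804,000,000,000,000,000 bytes
difference = 101,223,525,101,469,696 bytes
101,223,525,101,469,696 / 1,000,000,000,000,000 = 101.224 PB

101.224 PB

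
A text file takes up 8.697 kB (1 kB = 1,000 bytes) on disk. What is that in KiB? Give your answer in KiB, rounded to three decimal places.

8.697 kB × 1,000 bytes/kB = 8,697 bytes
1 KiB = 2^10 bytes = 1,024 bytes
8,697 / 1,024 = 8.493 KiB

8.493 KiB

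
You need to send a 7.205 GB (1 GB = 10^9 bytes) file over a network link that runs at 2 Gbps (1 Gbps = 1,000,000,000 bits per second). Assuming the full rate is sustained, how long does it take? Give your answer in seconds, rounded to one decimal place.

28.8 seconds

7.205 GB = 7,205,000,000 bytes = 57,640,000,000 bits
2 Gbps = 2,000,000,000 bits/s
time = 57,640,000,000 / 2,000,000,000 = 28.8 s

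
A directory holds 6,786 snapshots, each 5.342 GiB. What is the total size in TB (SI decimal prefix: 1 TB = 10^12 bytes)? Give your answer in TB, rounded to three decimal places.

38.924 TB

Total = 6,786 × 5.342 GiB = 36250.812 GiB
= 36250.812 × 1,073,741,824 bytes = 38,924,012,998,361.088 bytes
1 TB = 1,000,000,000,000 bytes
38,924,012,998,361.088 / 1,000,000,000,000 = 38.924 TB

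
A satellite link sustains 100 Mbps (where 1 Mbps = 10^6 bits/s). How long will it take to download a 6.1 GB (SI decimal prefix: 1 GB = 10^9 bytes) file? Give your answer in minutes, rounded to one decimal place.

8.1 minutes

6.1 GB = 6,100,000,000 bytes = 48,800,000,000 bits
100 Mbps = 100,000,000 bits/s
time = 48,800,000,000 / 100,000,000 = 488.00 s
488.00 s / 60 = 8.1 minutes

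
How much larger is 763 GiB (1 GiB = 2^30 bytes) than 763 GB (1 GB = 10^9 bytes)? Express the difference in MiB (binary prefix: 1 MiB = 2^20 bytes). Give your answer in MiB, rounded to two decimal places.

763 GiB = 763 × 1,073,741,824 = 819,265,011,712 bytes
763 GB = 763 × 1,000,000,000 = 763,000,000,000 bytes
difference = 56,265,011,712 bytes
56,265,011,712 / 1,048,576 = 53,658.50 MiB

53,658.50 MiB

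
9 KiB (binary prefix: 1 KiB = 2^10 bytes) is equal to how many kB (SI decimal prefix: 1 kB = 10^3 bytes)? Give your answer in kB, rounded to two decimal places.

9.22 kB

9 KiB = 9 × 2^10 bytes = 9,216 bytes
1 kB = 10^3 bytes = 1,000 bytes
9,216 / 1,000 = 9.22 kB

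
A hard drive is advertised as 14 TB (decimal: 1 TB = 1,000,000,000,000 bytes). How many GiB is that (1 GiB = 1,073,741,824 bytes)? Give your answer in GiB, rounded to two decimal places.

13,038.52 GiB

14 TB = 14 × 10^12 bytes = 14,000,000,000,000 bytes
1 GiB = 2^30 bytes = 1,073,741,824 bytes
14,000,000,000,000 / 1,073,741,824 = 13,038.52 GiB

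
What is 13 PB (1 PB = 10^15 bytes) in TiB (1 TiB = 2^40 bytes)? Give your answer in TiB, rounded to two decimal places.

13 PB × 1,000,000,000,000,000 bytes/PB = 13,000,000,000,000,000 bytes
1 TiB = 1,099,511,627,776 bytes
13,000,000,000,000,000 / 1,099,511,627,776 = 11,823.43 TiB

11,823.43 TiB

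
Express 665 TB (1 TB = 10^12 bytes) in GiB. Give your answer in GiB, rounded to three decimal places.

665 TB × 1,000,000,000,000 bytes/TB = 665,000,000,000,000 bytes
1 GiB = 2^30 bytes = 1,073,741,824 bytes
665,000,000,000,000 / 1,073,741,824 = 619,329.512 GiB

619,329.512 GiB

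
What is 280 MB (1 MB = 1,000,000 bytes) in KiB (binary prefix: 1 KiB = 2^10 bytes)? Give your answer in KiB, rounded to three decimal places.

280 MB = 280 × 10^6 bytes = 280,000,000 bytes
1 KiB = 2^10 bytes = 1,024 bytes
280,000,000 / 1,024 = 273,437.500 KiB

273,437.500 KiB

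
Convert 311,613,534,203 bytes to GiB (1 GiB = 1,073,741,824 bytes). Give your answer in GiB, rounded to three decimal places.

311,613,534,203 bytes given.
1 GiB = 1,073,741,824 bytes
311,613,534,203 / 1,073,741,824 = 290.213 GiB

290.213 GiB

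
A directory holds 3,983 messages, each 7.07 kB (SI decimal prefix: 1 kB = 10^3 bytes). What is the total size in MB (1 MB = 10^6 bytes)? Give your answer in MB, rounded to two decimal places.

Total = 3,983 × 7.07 kB = 28159.81 kB
= 28159.81 × 1,000 bytes = 28,159,810 bytes
1 MB = 1,000,000 bytes
28,159,810 / 1,000,000 = 28.16 MB

28.16 MB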